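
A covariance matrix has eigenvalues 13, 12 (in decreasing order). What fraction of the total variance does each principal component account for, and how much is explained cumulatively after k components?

Step 1 — total variance = trace(Sigma) = Σ λ_i = 13 + 12 = 25.

Step 2 — fraction explained by component i = λ_i / Σ λ:
  PC1: 13/25 = 0.52
  PC2: 12/25 = 0.48

Step 3 — cumulative fraction after k components = (λ_1 + ... + λ_k) / Σ λ:
  k = 1: 13/25 = 0.52
  k = 2: (13 + 12)/25 = 25/25 = 1

Summary (fraction, with percent):

explained: PC1 0.52 (52%), PC2 0.48 (48%);  cumulative: 0.52, 1


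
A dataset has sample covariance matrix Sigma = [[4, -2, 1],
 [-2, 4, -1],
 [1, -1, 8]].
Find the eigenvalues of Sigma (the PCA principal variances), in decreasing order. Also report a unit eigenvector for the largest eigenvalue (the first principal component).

Step 1 — characteristic polynomial p(λ) = det(λI - Sigma) = λ³ - tr·λ² + c_1·λ - det, where tr = trace, c_1 = sum of the principal 2×2 minors, det = det(Sigma):
  tr = 4 + 4 + 8 = 16,
  c_1 = (4·4 - (-2)²) + (4·8 - (1)²) + (4·8 - (-1)²) = 12 + 31 + 31 = 74,
  det = 4·(4·8 - (-1)²) - (-2)·((-2)·8 - (-1)·(1)) + (1)·((-2)·(-1) - 4·(1)) = 4·(31) - (-2)·(-15) + (1)·(-2) = 92.
  So p(λ) = λ³ - 16λ² + 74λ - 92.
Step 2 — look for an integer root (rational root theorem: any rational root is an integer divisor of 92). Testing λ = 2:
  p(2) = 8 - 64 + 148 - 92 = 0  ✓
  Dividing out (λ - 2): p(λ) = (λ - 2)(λ² - 14λ + 46).
Step 3 — remaining eigenvalues from the quadratic λ² - 14λ + 46 = 0:
  Δ = 14² - 4·46 = 196 - 184 = 12,  λ = (14 ± √12)/2 = (14 ± 3.4641)/2 ≈ 8.7321 or 5.2679.
  Sorted: λ_1 = 8.7321,  λ_2 = 5.2679,  λ_3 = 2  (check: sum = 16 = tr ✓).

Step 4 — unit eigenvector for λ_1 ≈ 8.7321: v spans the null space of (Sigma - λ_1 I), whose rows are
  r_1 = (-4.7321, -2, 1),  r_2 = (-2, -4.7321, -1),  r_3 = (1, -1, -0.7321).
  v is orthogonal to every row, so take v ∝ r_1 × r_2 = ((-2)·(-1) - (1)·(-4.7321), (1)·(-2) - (-4.7321)·(-1), (-4.7321)·(-4.7321) - (-2)·(-2)) ≈ (6.7321, -6.7321, 18.3923).
  Let u = (6.7321, -6.7321, 18.3923).
  ||u|| = √((6.7321)² + (-6.7321)² + (18.3923)²) = √(428.9179) ≈ 20.7103,  v_1 = u/||u|| ≈ (0.3251, -0.3251, 0.8881) (||v_1|| = 1).

λ_1 = 8.7321,  λ_2 = 5.2679,  λ_3 = 2;  v_1 ≈ (0.3251, -0.3251, 0.8881)


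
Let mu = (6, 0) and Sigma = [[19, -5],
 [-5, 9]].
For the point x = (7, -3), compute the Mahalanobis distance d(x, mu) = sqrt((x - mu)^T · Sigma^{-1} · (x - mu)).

Step 1 — centre the observation: (x - mu) = (1, -3).

Step 2 — invert Sigma. det(Sigma) = 19·9 - (-5)² = 146.
  Sigma^{-1} = (1/det) · [[d, -b], [-b, a]] = [[0.0616, 0.0342],
 [0.0342, 0.1301]].

Step 3 — form the quadratic (x - mu)^T · Sigma^{-1} · (x - mu):
  Sigma^{-1} · (x - mu) = (-0.0411, -0.3562).
  (x - mu)^T · [Sigma^{-1} · (x - mu)] = (1)·(-0.0411) + (-3)·(-0.3562) = 1.0274.

Step 4 — take square root: d = √(1.0274) ≈ 1.0136.

d(x, mu) = √(1.0274) ≈ 1.0136


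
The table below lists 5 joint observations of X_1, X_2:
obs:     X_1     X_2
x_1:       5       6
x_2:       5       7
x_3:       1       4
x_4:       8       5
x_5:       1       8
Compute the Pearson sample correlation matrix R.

Step 1 — column means:
  mean(X_1) = (5 + 5 + 1 + 8 + 1) / 5 = 20/5 = 4
  mean(X_2) = (6 + 7 + 4 + 5 + 8) / 5 = 30/5 = 6

Step 2 — sample variances and covariances s[i,j] = (1/(n-1)) · Σ_k (x_{k,i} - mean_i) · (x_{k,j} - mean_j), with n-1 = 4:
  s[X_1,X_1] = ((1)·(1) + (1)·(1) + (-3)·(-3) + (4)·(4) + (-3)·(-3)) / 4 = 36/4 = 9
  s[X_1,X_2] = ((1)·(0) + (1)·(1) + (-3)·(-2) + (4)·(-1) + (-3)·(2)) / 4 = -3/4 = -0.75
  s[X_2,X_2] = ((0)·(0) + (1)·(1) + (-2)·(-2) + (-1)·(-1) + (2)·(2)) / 4 = 10/4 = 2.5
  Sample standard deviations s_i = √(s[i,i]):
  s(X_1) = √(9) = 3
  s(X_2) = √(2.5) = 1.5811

Step 3 — r_{ij} = s_{ij} / (s_i · s_j):
  r[X_1,X_1] = 1 (diagonal).
  r[X_1,X_2] = -0.75 / (3 · 1.5811) = -0.75 / 4.7434 = -0.1581
  r[X_2,X_2] = 1 (diagonal).

R is symmetric with unit diagonal. Assembling:

R = [[1, -0.1581],
 [-0.1581, 1]]


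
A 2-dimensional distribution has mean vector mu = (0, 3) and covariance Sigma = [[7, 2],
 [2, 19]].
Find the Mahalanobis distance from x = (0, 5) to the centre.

Step 1 — centre the observation: (x - mu) = (0, 2).

Step 2 — invert Sigma. det(Sigma) = 7·19 - (2)² = 129.
  Sigma^{-1} = (1/det) · [[d, -b], [-b, a]] = [[0.1473, -0.0155],
 [-0.0155, 0.0543]].

Step 3 — form the quadratic (x - mu)^T · Sigma^{-1} · (x - mu):
  Sigma^{-1} · (x - mu) = (-0.031, 0.1085).
  (x - mu)^T · [Sigma^{-1} · (x - mu)] = (0)·(-0.031) + (2)·(0.1085) = 0.2171.

Step 4 — take square root: d = √(0.2171) ≈ 0.4659.

d(x, mu) = √(0.2171) ≈ 0.4659


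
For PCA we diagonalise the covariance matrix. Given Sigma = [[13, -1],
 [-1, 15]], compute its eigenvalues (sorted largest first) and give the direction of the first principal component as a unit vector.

Step 1 — characteristic polynomial of 2×2 Sigma:
  det(Sigma - λI) = λ² - trace · λ + det = 0.
  trace = 13 + 15 = 28, det = 13·15 - (-1)² = 194.
Step 2 — discriminant:
  Δ = trace² - 4·det = 784 - 776 = 8.
Step 3 — eigenvalues:
  λ = (trace ± √Δ)/2 = (28 ± 2.8284)/2,
  λ_1 = 15.4142,  λ_2 = 12.5858.

Step 4 — unit eigenvector for λ_1: solve (Sigma - λ_1 I)v = 0. First row:
  (13 - 15.4142)·v_x + (-1)·v_y = 0, i.e. (-2.4142)·v_x + (-1)·v_y = 0,
  so v ∝ (b, λ_1 - a) = (-1, 2.4142); multiply by -1 so the first entry is positive: u = (1, -2.4142).
  ||u|| = √((1)² + (-2.4142)²) = √(6.8284) ≈ 2.6131,
  v_1 = u/||u|| ≈ (0.3827, -0.9239) (||v_1|| = 1).

λ_1 = 15.4142,  λ_2 = 12.5858;  v_1 ≈ (0.3827, -0.9239)


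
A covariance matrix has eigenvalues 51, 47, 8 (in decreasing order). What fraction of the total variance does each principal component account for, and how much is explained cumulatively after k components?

Step 1 — total variance = trace(Sigma) = Σ λ_i = 51 + 47 + 8 = 106.

Step 2 — fraction explained by component i = λ_i / Σ λ:
  PC1: 51/106 = 0.4811
  PC2: 47/106 = 0.4434
  PC3: 8/106 = 0.0755

Step 3 — cumulative fraction after k components = (λ_1 + ... + λ_k) / Σ λ:
  k = 1: 51/106 = 0.4811
  k = 2: (51 + 47)/106 = 98/106 = 0.9245
  k = 3: (51 + 47 + 8)/106 = 106/106 = 1

Summary (fraction, with percent):

explained: PC1 0.4811 (48.11%), PC2 0.4434 (44.34%), PC3 0.0755 (7.55%);  cumulative: 0.4811, 0.9245, 1


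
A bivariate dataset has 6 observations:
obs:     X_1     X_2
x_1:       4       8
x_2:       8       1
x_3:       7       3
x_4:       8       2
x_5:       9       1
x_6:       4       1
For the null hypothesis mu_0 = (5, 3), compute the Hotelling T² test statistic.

Step 1 — sample mean vector:
  mean(X_1) = (4 + 8 + 7 + 8 + 9 + 4) / 6 = 40/6 = 6.6667
  mean(X_2) = (8 + 1 + 3 + 2 + 1 + 1) / 6 = 16/6 = 2.6667
  x̄ = (6.6667, 2.6667),  deviation x̄ - mu_0 = (6.6667, 2.6667) - (5, 3) = (1.6667, -0.3333).

Step 2 — sample covariance matrix, S[i,j] = (1/(n-1)) · Σ_k (x_{k,i} - mean_i) · (x_{k,j} - mean_j), divisor n-1 = 5:
  S[X_1,X_1] = ((-2.6667)·(-2.6667) + (1.3333)·(1.3333) + (0.3333)·(0.3333) + (1.3333)·(1.3333) + (2.3333)·(2.3333) + (-2.6667)·(-2.6667)) / 5 = 23.3333/5 = 4.6667
  S[X_1,X_2] = ((-2.6667)·(5.3333) + (1.3333)·(-1.6667) + (0.3333)·(0.3333) + (1.3333)·(-0.6667) + (2.3333)·(-1.6667) + (-2.6667)·(-1.6667)) / 5 = -16.6667/5 = -3.3333
  S[X_2,X_2] = ((5.3333)·(5.3333) + (-1.6667)·(-1.6667) + (0.3333)·(0.3333) + (-0.6667)·(-0.6667) + (-1.6667)·(-1.6667) + (-1.6667)·(-1.6667)) / 5 = 37.3333/5 = 7.4667
  S = [[4.6667, -3.3333],
 [-3.3333, 7.4667]].

Step 3 — invert S. det(S) = 4.6667·7.4667 - (-3.3333)² = 23.7333.
  S^{-1} = (1/det) · [[d, -b], [-b, a]] = [[0.3146, 0.1404],
 [0.1404, 0.1966]].

Step 4 — quadratic form (x̄ - mu_0)^T · S^{-1} · (x̄ - mu_0):
  S^{-1} · (x̄ - mu_0) = (0.4775, 0.1685),
  (x̄ - mu_0)^T · [...] = (1.6667)·(0.4775) + (-0.3333)·(0.1685) = 0.7397.

Step 5 — scale by n: T² = 6 · 0.7397 = 4.4382.

T² ≈ 4.4382


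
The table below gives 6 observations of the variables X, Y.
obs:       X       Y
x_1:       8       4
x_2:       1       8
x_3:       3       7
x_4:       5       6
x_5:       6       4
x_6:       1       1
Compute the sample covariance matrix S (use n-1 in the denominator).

Step 1 — column means:
  mean(X) = (8 + 1 + 3 + 5 + 6 + 1) / 6 = 24/6 = 4
  mean(Y) = (4 + 8 + 7 + 6 + 4 + 1) / 6 = 30/6 = 5

Step 2 — sample covariance S[i,j] = (1/(n-1)) · Σ_k (x_{k,i} - mean_i) · (x_{k,j} - mean_j), with n-1 = 5.
  S[X,X] = ((4)·(4) + (-3)·(-3) + (-1)·(-1) + (1)·(1) + (2)·(2) + (-3)·(-3)) / 5 = 40/5 = 8
  S[X,Y] = ((4)·(-1) + (-3)·(3) + (-1)·(2) + (1)·(1) + (2)·(-1) + (-3)·(-4)) / 5 = -4/5 = -0.8
  S[Y,Y] = ((-1)·(-1) + (3)·(3) + (2)·(2) + (1)·(1) + (-1)·(-1) + (-4)·(-4)) / 5 = 32/5 = 6.4

S is symmetric (S[j,i] = S[i,j]). Assembling:

S = [[8, -0.8],
 [-0.8, 6.4]]


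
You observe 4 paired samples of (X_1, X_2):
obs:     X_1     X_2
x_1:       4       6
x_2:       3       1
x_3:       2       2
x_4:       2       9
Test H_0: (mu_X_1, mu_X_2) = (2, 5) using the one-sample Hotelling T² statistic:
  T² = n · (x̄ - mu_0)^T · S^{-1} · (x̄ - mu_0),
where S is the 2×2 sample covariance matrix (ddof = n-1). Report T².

Step 1 — sample mean vector:
  mean(X_1) = (4 + 3 + 2 + 2) / 4 = 11/4 = 2.75
  mean(X_2) = (6 + 1 + 2 + 9) / 4 = 18/4 = 4.5
  x̄ = (2.75, 4.5),  deviation x̄ - mu_0 = (2.75, 4.5) - (2, 5) = (0.75, -0.5).

Step 2 — sample covariance matrix, S[i,j] = (1/(n-1)) · Σ_k (x_{k,i} - mean_i) · (x_{k,j} - mean_j), divisor n-1 = 3:
  S[X_1,X_1] = ((1.25)·(1.25) + (0.25)·(0.25) + (-0.75)·(-0.75) + (-0.75)·(-0.75)) / 3 = 2.75/3 = 0.9167
  S[X_1,X_2] = ((1.25)·(1.5) + (0.25)·(-3.5) + (-0.75)·(-2.5) + (-0.75)·(4.5)) / 3 = -0.5/3 = -0.1667
  S[X_2,X_2] = ((1.5)·(1.5) + (-3.5)·(-3.5) + (-2.5)·(-2.5) + (4.5)·(4.5)) / 3 = 41/3 = 13.6667
  S = [[0.9167, -0.1667],
 [-0.1667, 13.6667]].

Step 3 — invert S. det(S) = 0.9167·13.6667 - (-0.1667)² = 12.5.
  S^{-1} = (1/det) · [[d, -b], [-b, a]] = [[1.0933, 0.0133],
 [0.0133, 0.0733]].

Step 4 — quadratic form (x̄ - mu_0)^T · S^{-1} · (x̄ - mu_0):
  S^{-1} · (x̄ - mu_0) = (0.8133, -0.0267),
  (x̄ - mu_0)^T · [...] = (0.75)·(0.8133) + (-0.5)·(-0.0267) = 0.6233.

Step 5 — scale by n: T² = 4 · 0.6233 = 2.4933.

T² ≈ 2.4933


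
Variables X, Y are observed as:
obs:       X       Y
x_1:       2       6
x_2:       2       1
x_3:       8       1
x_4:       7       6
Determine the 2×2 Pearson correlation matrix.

Step 1 — column means:
  mean(X) = (2 + 2 + 8 + 7) / 4 = 19/4 = 4.75
  mean(Y) = (6 + 1 + 1 + 6) / 4 = 14/4 = 3.5

Step 2 — sample variances and covariances s[i,j] = (1/(n-1)) · Σ_k (x_{k,i} - mean_i) · (x_{k,j} - mean_j), with n-1 = 3:
  s[X,X] = ((-2.75)·(-2.75) + (-2.75)·(-2.75) + (3.25)·(3.25) + (2.25)·(2.25)) / 3 = 30.75/3 = 10.25
  s[X,Y] = ((-2.75)·(2.5) + (-2.75)·(-2.5) + (3.25)·(-2.5) + (2.25)·(2.5)) / 3 = -2.5/3 = -0.8333
  s[Y,Y] = ((2.5)·(2.5) + (-2.5)·(-2.5) + (-2.5)·(-2.5) + (2.5)·(2.5)) / 3 = 25/3 = 8.3333
  Sample standard deviations s_i = √(s[i,i]):
  s(X) = √(10.25) = 3.2016
  s(Y) = √(8.3333) = 2.8868

Step 3 — r_{ij} = s_{ij} / (s_i · s_j):
  r[X,X] = 1 (diagonal).
  r[X,Y] = -0.8333 / (3.2016 · 2.8868) = -0.8333 / 9.2421 = -0.0902
  r[Y,Y] = 1 (diagonal).

R is symmetric with unit diagonal. Assembling:

R = [[1, -0.0902],
 [-0.0902, 1]]


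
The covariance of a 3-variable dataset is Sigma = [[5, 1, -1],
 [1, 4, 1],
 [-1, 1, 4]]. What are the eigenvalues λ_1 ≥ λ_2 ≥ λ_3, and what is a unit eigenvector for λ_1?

Step 1 — characteristic polynomial p(λ) = det(λI - Sigma) = λ³ - tr·λ² + c_1·λ - det, where tr = trace, c_1 = sum of the principal 2×2 minors, det = det(Sigma):
  tr = 5 + 4 + 4 = 13,
  c_1 = (5·4 - (1)²) + (5·4 - (-1)²) + (4·4 - (1)²) = 19 + 19 + 15 = 53,
  det = 5·(4·4 - (1)²) - (1)·((1)·4 - (1)·(-1)) + (-1)·((1)·(1) - 4·(-1)) = 5·(15) - (1)·(5) + (-1)·(5) = 65.
  So p(λ) = λ³ - 13λ² + 53λ - 65.
Step 2 — look for an integer root (rational root theorem: any rational root is an integer divisor of 65). Testing λ = 5:
  p(5) = 125 - 325 + 265 - 65 = 0  ✓
  Dividing out (λ - 5): p(λ) = (λ - 5)(λ² - 8λ + 13).
Step 3 — remaining eigenvalues from the quadratic λ² - 8λ + 13 = 0:
  Δ = 8² - 4·13 = 64 - 52 = 12,  λ = (8 ± √12)/2 = (8 ± 3.4641)/2 ≈ 5.7321 or 2.2679.
  Sorted: λ_1 = 5.7321,  λ_2 = 5,  λ_3 = 2.2679  (check: sum = 13 = tr ✓).

Step 4 — unit eigenvector for λ_1 ≈ 5.7321: v spans the null space of (Sigma - λ_1 I), whose rows are
  r_1 = (-0.7321, 1, -1),  r_2 = (1, -1.7321, 1),  r_3 = (-1, 1, -1.7321).
  v is orthogonal to every row, so take v ∝ r_1 × r_2 = ((1)·(1) - (-1)·(-1.7321), (-1)·(1) - (-0.7321)·(1), (-0.7321)·(-1.7321) - (1)·(1)) ≈ (-0.7321, -0.2679, 0.2679).
  Rescale (multiply by -1 so the first nonzero entry is positive): u = (0.7321, 0.2679, -0.2679).
  ||u|| = √((0.7321)² + (0.2679)² + (-0.2679)²) = √(0.6795) ≈ 0.8243,  v_1 = u/||u|| ≈ (0.8881, 0.3251, -0.3251) (||v_1|| = 1).

λ_1 = 5.7321,  λ_2 = 5,  λ_3 = 2.2679;  v_1 ≈ (0.8881, 0.3251, -0.3251)


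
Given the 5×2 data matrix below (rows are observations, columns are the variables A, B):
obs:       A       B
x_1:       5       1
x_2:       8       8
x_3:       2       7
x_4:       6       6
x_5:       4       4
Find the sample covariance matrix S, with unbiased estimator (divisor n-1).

Step 1 — column means:
  mean(A) = (5 + 8 + 2 + 6 + 4) / 5 = 25/5 = 5
  mean(B) = (1 + 8 + 7 + 6 + 4) / 5 = 26/5 = 5.2

Step 2 — sample covariance S[i,j] = (1/(n-1)) · Σ_k (x_{k,i} - mean_i) · (x_{k,j} - mean_j), with n-1 = 4.
  S[A,A] = ((0)·(0) + (3)·(3) + (-3)·(-3) + (1)·(1) + (-1)·(-1)) / 4 = 20/4 = 5
  S[A,B] = ((0)·(-4.2) + (3)·(2.8) + (-3)·(1.8) + (1)·(0.8) + (-1)·(-1.2)) / 4 = 5/4 = 1.25
  S[B,B] = ((-4.2)·(-4.2) + (2.8)·(2.8) + (1.8)·(1.8) + (0.8)·(0.8) + (-1.2)·(-1.2)) / 4 = 30.8/4 = 7.7

S is symmetric (S[j,i] = S[i,j]). Assembling:

S = [[5, 1.25],
 [1.25, 7.7]]


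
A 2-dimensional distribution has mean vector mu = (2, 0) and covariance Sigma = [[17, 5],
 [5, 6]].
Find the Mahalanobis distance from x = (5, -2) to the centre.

Step 1 — centre the observation: (x - mu) = (3, -2).

Step 2 — invert Sigma. det(Sigma) = 17·6 - (5)² = 77.
  Sigma^{-1} = (1/det) · [[d, -b], [-b, a]] = [[0.0779, -0.0649],
 [-0.0649, 0.2208]].

Step 3 — form the quadratic (x - mu)^T · Sigma^{-1} · (x - mu):
  Sigma^{-1} · (x - mu) = (0.3636, -0.6364).
  (x - mu)^T · [Sigma^{-1} · (x - mu)] = (3)·(0.3636) + (-2)·(-0.6364) = 2.3636.

Step 4 — take square root: d = √(2.3636) ≈ 1.5374.

d(x, mu) = √(2.3636) ≈ 1.5374


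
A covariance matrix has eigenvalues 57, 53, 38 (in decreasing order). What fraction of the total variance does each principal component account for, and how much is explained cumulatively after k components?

Step 1 — total variance = trace(Sigma) = Σ λ_i = 57 + 53 + 38 = 148.

Step 2 — fraction explained by component i = λ_i / Σ λ:
  PC1: 57/148 = 0.3851
  PC2: 53/148 = 0.3581
  PC3: 38/148 = 0.2568

Step 3 — cumulative fraction after k components = (λ_1 + ... + λ_k) / Σ λ:
  k = 1: 57/148 = 0.3851
  k = 2: (57 + 53)/148 = 110/148 = 0.7432
  k = 3: (57 + 53 + 38)/148 = 148/148 = 1

Summary (fraction, with percent):

explained: PC1 0.3851 (38.51%), PC2 0.3581 (35.81%), PC3 0.2568 (25.68%);  cumulative: 0.3851, 0.7432, 1


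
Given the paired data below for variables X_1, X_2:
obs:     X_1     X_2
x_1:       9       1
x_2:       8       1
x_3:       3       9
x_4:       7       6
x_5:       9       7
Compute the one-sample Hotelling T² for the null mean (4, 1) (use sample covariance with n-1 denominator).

Step 1 — sample mean vector:
  mean(X_1) = (9 + 8 + 3 + 7 + 9) / 5 = 36/5 = 7.2
  mean(X_2) = (1 + 1 + 9 + 6 + 7) / 5 = 24/5 = 4.8
  x̄ = (7.2, 4.8),  deviation x̄ - mu_0 = (7.2, 4.8) - (4, 1) = (3.2, 3.8).

Step 2 — sample covariance matrix, S[i,j] = (1/(n-1)) · Σ_k (x_{k,i} - mean_i) · (x_{k,j} - mean_j), divisor n-1 = 4:
  S[X_1,X_1] = ((1.8)·(1.8) + (0.8)·(0.8) + (-4.2)·(-4.2) + (-0.2)·(-0.2) + (1.8)·(1.8)) / 4 = 24.8/4 = 6.2
  S[X_1,X_2] = ((1.8)·(-3.8) + (0.8)·(-3.8) + (-4.2)·(4.2) + (-0.2)·(1.2) + (1.8)·(2.2)) / 4 = -23.8/4 = -5.95
  S[X_2,X_2] = ((-3.8)·(-3.8) + (-3.8)·(-3.8) + (4.2)·(4.2) + (1.2)·(1.2) + (2.2)·(2.2)) / 4 = 52.8/4 = 13.2
  S = [[6.2, -5.95],
 [-5.95, 13.2]].

Step 3 — invert S. det(S) = 6.2·13.2 - (-5.95)² = 46.4375.
  S^{-1} = (1/det) · [[d, -b], [-b, a]] = [[0.2843, 0.1281],
 [0.1281, 0.1335]].

Step 4 — quadratic form (x̄ - mu_0)^T · S^{-1} · (x̄ - mu_0):
  S^{-1} · (x̄ - mu_0) = (1.3965, 0.9174),
  (x̄ - mu_0)^T · [...] = (3.2)·(1.3965) + (3.8)·(0.9174) = 7.9548.

Step 5 — scale by n: T² = 5 · 7.9548 = 39.7739.

T² ≈ 39.7739


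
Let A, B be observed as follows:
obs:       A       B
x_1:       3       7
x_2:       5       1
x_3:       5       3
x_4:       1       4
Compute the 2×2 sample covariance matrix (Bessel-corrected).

Step 1 — column means:
  mean(A) = (3 + 5 + 5 + 1) / 4 = 14/4 = 3.5
  mean(B) = (7 + 1 + 3 + 4) / 4 = 15/4 = 3.75

Step 2 — sample covariance S[i,j] = (1/(n-1)) · Σ_k (x_{k,i} - mean_i) · (x_{k,j} - mean_j), with n-1 = 3.
  S[A,A] = ((-0.5)·(-0.5) + (1.5)·(1.5) + (1.5)·(1.5) + (-2.5)·(-2.5)) / 3 = 11/3 = 3.6667
  S[A,B] = ((-0.5)·(3.25) + (1.5)·(-2.75) + (1.5)·(-0.75) + (-2.5)·(0.25)) / 3 = -7.5/3 = -2.5
  S[B,B] = ((3.25)·(3.25) + (-2.75)·(-2.75) + (-0.75)·(-0.75) + (0.25)·(0.25)) / 3 = 18.75/3 = 6.25

S is symmetric (S[j,i] = S[i,j]). Assembling:

S = [[3.6667, -2.5],
 [-2.5, 6.25]]


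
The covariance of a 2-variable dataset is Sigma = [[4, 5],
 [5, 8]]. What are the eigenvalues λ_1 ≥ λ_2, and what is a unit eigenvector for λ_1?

Step 1 — characteristic polynomial of 2×2 Sigma:
  det(Sigma - λI) = λ² - trace · λ + det = 0.
  trace = 4 + 8 = 12, det = 4·8 - (5)² = 7.
Step 2 — discriminant:
  Δ = trace² - 4·det = 144 - 28 = 116.
Step 3 — eigenvalues:
  λ = (trace ± √Δ)/2 = (12 ± 10.7703)/2,
  λ_1 = 11.3852,  λ_2 = 0.6148.

Step 4 — unit eigenvector for λ_1: solve (Sigma - λ_1 I)v = 0. First row:
  (4 - 11.3852)·v_x + (5)·v_y = 0, i.e. (-7.3852)·v_x + (5)·v_y = 0,
  so v ∝ (b, λ_1 - a) = (5, 7.3852) = u.
  ||u|| = √((5)² + (7.3852)²) = √(79.5407) ≈ 8.9186,
  v_1 = u/||u|| ≈ (0.5606, 0.8281) (||v_1|| = 1).

λ_1 = 11.3852,  λ_2 = 0.6148;  v_1 ≈ (0.5606, 0.8281)


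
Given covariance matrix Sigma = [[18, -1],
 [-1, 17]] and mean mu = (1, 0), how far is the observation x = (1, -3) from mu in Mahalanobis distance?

Step 1 — centre the observation: (x - mu) = (0, -3).

Step 2 — invert Sigma. det(Sigma) = 18·17 - (-1)² = 305.
  Sigma^{-1} = (1/det) · [[d, -b], [-b, a]] = [[0.0557, 0.0033],
 [0.0033, 0.059]].

Step 3 — form the quadratic (x - mu)^T · Sigma^{-1} · (x - mu):
  Sigma^{-1} · (x - mu) = (-0.0098, -0.177).
  (x - mu)^T · [Sigma^{-1} · (x - mu)] = (0)·(-0.0098) + (-3)·(-0.177) = 0.5311.

Step 4 — take square root: d = √(0.5311) ≈ 0.7288.

d(x, mu) = √(0.5311) ≈ 0.7288


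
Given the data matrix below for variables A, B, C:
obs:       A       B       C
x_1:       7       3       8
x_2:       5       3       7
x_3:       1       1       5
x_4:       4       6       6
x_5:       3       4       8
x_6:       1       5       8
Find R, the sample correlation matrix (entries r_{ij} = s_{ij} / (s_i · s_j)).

Step 1 — column means:
  mean(A) = (7 + 5 + 1 + 4 + 3 + 1) / 6 = 21/6 = 3.5
  mean(B) = (3 + 3 + 1 + 6 + 4 + 5) / 6 = 22/6 = 3.6667
  mean(C) = (8 + 7 + 5 + 6 + 8 + 8) / 6 = 42/6 = 7

Step 2 — sample variances and covariances s[i,j] = (1/(n-1)) · Σ_k (x_{k,i} - mean_i) · (x_{k,j} - mean_j), with n-1 = 5:
  s[A,A] = ((3.5)·(3.5) + (1.5)·(1.5) + (-2.5)·(-2.5) + (0.5)·(0.5) + (-0.5)·(-0.5) + (-2.5)·(-2.5)) / 5 = 27.5/5 = 5.5
  s[A,B] = ((3.5)·(-0.6667) + (1.5)·(-0.6667) + (-2.5)·(-2.6667) + (0.5)·(2.3333) + (-0.5)·(0.3333) + (-2.5)·(1.3333)) / 5 = 1/5 = 0.2
  s[A,C] = ((3.5)·(1) + (1.5)·(0) + (-2.5)·(-2) + (0.5)·(-1) + (-0.5)·(1) + (-2.5)·(1)) / 5 = 5/5 = 1
  s[B,B] = ((-0.6667)·(-0.6667) + (-0.6667)·(-0.6667) + (-2.6667)·(-2.6667) + (2.3333)·(2.3333) + (0.3333)·(0.3333) + (1.3333)·(1.3333)) / 5 = 15.3333/5 = 3.0667
  s[B,C] = ((-0.6667)·(1) + (-0.6667)·(0) + (-2.6667)·(-2) + (2.3333)·(-1) + (0.3333)·(1) + (1.3333)·(1)) / 5 = 4/5 = 0.8
  s[C,C] = ((1)·(1) + (0)·(0) + (-2)·(-2) + (-1)·(-1) + (1)·(1) + (1)·(1)) / 5 = 8/5 = 1.6
  Sample standard deviations s_i = √(s[i,i]):
  s(A) = √(5.5) = 2.3452
  s(B) = √(3.0667) = 1.7512
  s(C) = √(1.6) = 1.2649

Step 3 — r_{ij} = s_{ij} / (s_i · s_j):
  r[A,A] = 1 (diagonal).
  r[A,B] = 0.2 / (2.3452 · 1.7512) = 0.2 / 4.1069 = 0.0487
  r[A,C] = 1 / (2.3452 · 1.2649) = 1 / 2.9665 = 0.3371
  r[B,B] = 1 (diagonal).
  r[B,C] = 0.8 / (1.7512 · 1.2649) = 0.8 / 2.2151 = 0.3612
  r[C,C] = 1 (diagonal).

R is symmetric with unit diagonal. Assembling:

R = [[1, 0.0487, 0.3371],
 [0.0487, 1, 0.3612],
 [0.3371, 0.3612, 1]]


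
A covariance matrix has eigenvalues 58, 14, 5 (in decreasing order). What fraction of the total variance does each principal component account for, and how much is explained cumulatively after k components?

Step 1 — total variance = trace(Sigma) = Σ λ_i = 58 + 14 + 5 = 77.

Step 2 — fraction explained by component i = λ_i / Σ λ:
  PC1: 58/77 = 0.7532
  PC2: 14/77 = 0.1818
  PC3: 5/77 = 0.0649

Step 3 — cumulative fraction after k components = (λ_1 + ... + λ_k) / Σ λ:
  k = 1: 58/77 = 0.7532
  k = 2: (58 + 14)/77 = 72/77 = 0.9351
  k = 3: (58 + 14 + 5)/77 = 77/77 = 1

Summary (fraction, with percent):

explained: PC1 0.7532 (75.32%), PC2 0.1818 (18.18%), PC3 0.0649 (6.49%);  cumulative: 0.7532, 0.9351, 1


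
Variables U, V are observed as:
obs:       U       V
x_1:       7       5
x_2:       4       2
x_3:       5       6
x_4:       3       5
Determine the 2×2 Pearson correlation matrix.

Step 1 — column means:
  mean(U) = (7 + 4 + 5 + 3) / 4 = 19/4 = 4.75
  mean(V) = (5 + 2 + 6 + 5) / 4 = 18/4 = 4.5

Step 2 — sample variances and covariances s[i,j] = (1/(n-1)) · Σ_k (x_{k,i} - mean_i) · (x_{k,j} - mean_j), with n-1 = 3:
  s[U,U] = ((2.25)·(2.25) + (-0.75)·(-0.75) + (0.25)·(0.25) + (-1.75)·(-1.75)) / 3 = 8.75/3 = 2.9167
  s[U,V] = ((2.25)·(0.5) + (-0.75)·(-2.5) + (0.25)·(1.5) + (-1.75)·(0.5)) / 3 = 2.5/3 = 0.8333
  s[V,V] = ((0.5)·(0.5) + (-2.5)·(-2.5) + (1.5)·(1.5) + (0.5)·(0.5)) / 3 = 9/3 = 3
  Sample standard deviations s_i = √(s[i,i]):
  s(U) = √(2.9167) = 1.7078
  s(V) = √(3) = 1.7321

Step 3 — r_{ij} = s_{ij} / (s_i · s_j):
  r[U,U] = 1 (diagonal).
  r[U,V] = 0.8333 / (1.7078 · 1.7321) = 0.8333 / 2.958 = 0.2817
  r[V,V] = 1 (diagonal).

R is symmetric with unit diagonal. Assembling:

R = [[1, 0.2817],
 [0.2817, 1]]


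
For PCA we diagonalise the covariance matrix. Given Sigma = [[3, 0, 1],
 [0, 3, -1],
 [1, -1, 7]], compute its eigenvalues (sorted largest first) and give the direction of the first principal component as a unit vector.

Step 1 — characteristic polynomial p(λ) = det(λI - Sigma) = λ³ - tr·λ² + c_1·λ - det, where tr = trace, c_1 = sum of the principal 2×2 minors, det = det(Sigma):
  tr = 3 + 3 + 7 = 13,
  c_1 = (3·3 - (0)²) + (3·7 - (1)²) + (3·7 - (-1)²) = 9 + 20 + 20 = 49,
  det = 3·(3·7 - (-1)²) - (0)·((0)·7 - (-1)·(1)) + (1)·((0)·(-1) - 3·(1)) = 3·(20) - (0)·(1) + (1)·(-3) = 57.
  So p(λ) = λ³ - 13λ² + 49λ - 57.
Step 2 — look for an integer root (rational root theorem: any rational root is an integer divisor of 57). Testing λ = 3:
  p(3) = 27 - 117 + 147 - 57 = 0  ✓
  Dividing out (λ - 3): p(λ) = (λ - 3)(λ² - 10λ + 19).
Step 3 — remaining eigenvalues from the quadratic λ² - 10λ + 19 = 0:
  Δ = 10² - 4·19 = 100 - 76 = 24,  λ = (10 ± √24)/2 = (10 ± 4.899)/2 ≈ 7.4495 or 2.5505.
  Sorted: λ_1 = 7.4495,  λ_2 = 3,  λ_3 = 2.5505  (check: sum = 13 = tr ✓).

Step 4 — unit eigenvector for λ_1 ≈ 7.4495: v spans the null space of (Sigma - λ_1 I), whose rows are
  r_1 = (-4.4495, 0, 1),  r_2 = (0, -4.4495, -1),  r_3 = (1, -1, -0.4495).
  v is orthogonal to every row, so take v ∝ r_1 × r_2 = ((0)·(-1) - (1)·(-4.4495), (1)·(0) - (-4.4495)·(-1), (-4.4495)·(-4.4495) - (0)·(0)) ≈ (4.4495, -4.4495, 19.798).
  Let u = (4.4495, -4.4495, 19.798).
  ||u|| = √((4.4495)² + (-4.4495)² + (19.798)²) = √(431.5551) ≈ 20.7739,  v_1 = u/||u|| ≈ (0.2142, -0.2142, 0.953) (||v_1|| = 1).

λ_1 = 7.4495,  λ_2 = 3,  λ_3 = 2.5505;  v_1 ≈ (0.2142, -0.2142, 0.953)


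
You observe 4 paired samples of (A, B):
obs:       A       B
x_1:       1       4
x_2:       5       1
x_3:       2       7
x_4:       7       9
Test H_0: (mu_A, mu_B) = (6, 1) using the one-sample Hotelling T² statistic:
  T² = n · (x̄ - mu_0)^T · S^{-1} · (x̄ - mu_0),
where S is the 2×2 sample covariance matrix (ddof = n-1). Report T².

Step 1 — sample mean vector:
  mean(A) = (1 + 5 + 2 + 7) / 4 = 15/4 = 3.75
  mean(B) = (4 + 1 + 7 + 9) / 4 = 21/4 = 5.25
  x̄ = (3.75, 5.25),  deviation x̄ - mu_0 = (3.75, 5.25) - (6, 1) = (-2.25, 4.25).

Step 2 — sample covariance matrix, S[i,j] = (1/(n-1)) · Σ_k (x_{k,i} - mean_i) · (x_{k,j} - mean_j), divisor n-1 = 3:
  S[A,A] = ((-2.75)·(-2.75) + (1.25)·(1.25) + (-1.75)·(-1.75) + (3.25)·(3.25)) / 3 = 22.75/3 = 7.5833
  S[A,B] = ((-2.75)·(-1.25) + (1.25)·(-4.25) + (-1.75)·(1.75) + (3.25)·(3.75)) / 3 = 7.25/3 = 2.4167
  S[B,B] = ((-1.25)·(-1.25) + (-4.25)·(-4.25) + (1.75)·(1.75) + (3.75)·(3.75)) / 3 = 36.75/3 = 12.25
  S = [[7.5833, 2.4167],
 [2.4167, 12.25]].

Step 3 — invert S. det(S) = 7.5833·12.25 - (2.4167)² = 87.0556.
  S^{-1} = (1/det) · [[d, -b], [-b, a]] = [[0.1407, -0.0278],
 [-0.0278, 0.0871]].

Step 4 — quadratic form (x̄ - mu_0)^T · S^{-1} · (x̄ - mu_0):
  S^{-1} · (x̄ - mu_0) = (-0.4346, 0.4327),
  (x̄ - mu_0)^T · [...] = (-2.25)·(-0.4346) + (4.25)·(0.4327) = 2.8167.

Step 5 — scale by n: T² = 4 · 2.8167 = 11.2668.

T² ≈ 11.2668


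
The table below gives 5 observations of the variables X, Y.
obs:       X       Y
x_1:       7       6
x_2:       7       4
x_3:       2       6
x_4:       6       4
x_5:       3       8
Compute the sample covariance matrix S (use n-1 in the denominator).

Step 1 — column means:
  mean(X) = (7 + 7 + 2 + 6 + 3) / 5 = 25/5 = 5
  mean(Y) = (6 + 4 + 6 + 4 + 8) / 5 = 28/5 = 5.6

Step 2 — sample covariance S[i,j] = (1/(n-1)) · Σ_k (x_{k,i} - mean_i) · (x_{k,j} - mean_j), with n-1 = 4.
  S[X,X] = ((2)·(2) + (2)·(2) + (-3)·(-3) + (1)·(1) + (-2)·(-2)) / 4 = 22/4 = 5.5
  S[X,Y] = ((2)·(0.4) + (2)·(-1.6) + (-3)·(0.4) + (1)·(-1.6) + (-2)·(2.4)) / 4 = -10/4 = -2.5
  S[Y,Y] = ((0.4)·(0.4) + (-1.6)·(-1.6) + (0.4)·(0.4) + (-1.6)·(-1.6) + (2.4)·(2.4)) / 4 = 11.2/4 = 2.8

S is symmetric (S[j,i] = S[i,j]). Assembling:

S = [[5.5, -2.5],
 [-2.5, 2.8]]


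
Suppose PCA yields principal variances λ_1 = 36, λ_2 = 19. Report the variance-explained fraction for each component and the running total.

Step 1 — total variance = trace(Sigma) = Σ λ_i = 36 + 19 = 55.

Step 2 — fraction explained by component i = λ_i / Σ λ:
  PC1: 36/55 = 0.6545
  PC2: 19/55 = 0.3455

Step 3 — cumulative fraction after k components = (λ_1 + ... + λ_k) / Σ λ:
  k = 1: 36/55 = 0.6545
  k = 2: (36 + 19)/55 = 55/55 = 1

Summary (fraction, with percent):

explained: PC1 0.6545 (65.45%), PC2 0.3455 (34.55%);  cumulative: 0.6545, 1


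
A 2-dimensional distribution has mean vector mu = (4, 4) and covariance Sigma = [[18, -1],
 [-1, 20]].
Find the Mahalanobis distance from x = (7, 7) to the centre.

Step 1 — centre the observation: (x - mu) = (3, 3).

Step 2 — invert Sigma. det(Sigma) = 18·20 - (-1)² = 359.
  Sigma^{-1} = (1/det) · [[d, -b], [-b, a]] = [[0.0557, 0.0028],
 [0.0028, 0.0501]].

Step 3 — form the quadratic (x - mu)^T · Sigma^{-1} · (x - mu):
  Sigma^{-1} · (x - mu) = (0.1755, 0.1588).
  (x - mu)^T · [Sigma^{-1} · (x - mu)] = (3)·(0.1755) + (3)·(0.1588) = 1.0028.

Step 4 — take square root: d = √(1.0028) ≈ 1.0014.

d(x, mu) = √(1.0028) ≈ 1.0014


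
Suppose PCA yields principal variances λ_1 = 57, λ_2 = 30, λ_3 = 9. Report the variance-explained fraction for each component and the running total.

Step 1 — total variance = trace(Sigma) = Σ λ_i = 57 + 30 + 9 = 96.

Step 2 — fraction explained by component i = λ_i / Σ λ:
  PC1: 57/96 = 0.5938
  PC2: 30/96 = 0.3125
  PC3: 9/96 = 0.0938

Step 3 — cumulative fraction after k components = (λ_1 + ... + λ_k) / Σ λ:
  k = 1: 57/96 = 0.5938
  k = 2: (57 + 30)/96 = 87/96 = 0.9062
  k = 3: (57 + 30 + 9)/96 = 96/96 = 1

Summary (fraction, with percent):

explained: PC1 0.5938 (59.38%), PC2 0.3125 (31.25%), PC3 0.0938 (9.38%);  cumulative: 0.5938, 0.9062, 1


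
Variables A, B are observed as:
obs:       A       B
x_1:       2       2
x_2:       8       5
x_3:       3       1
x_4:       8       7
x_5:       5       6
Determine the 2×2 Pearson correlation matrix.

Step 1 — column means:
  mean(A) = (2 + 8 + 3 + 8 + 5) / 5 = 26/5 = 5.2
  mean(B) = (2 + 5 + 1 + 7 + 6) / 5 = 21/5 = 4.2

Step 2 — sample variances and covariances s[i,j] = (1/(n-1)) · Σ_k (x_{k,i} - mean_i) · (x_{k,j} - mean_j), with n-1 = 4:
  s[A,A] = ((-3.2)·(-3.2) + (2.8)·(2.8) + (-2.2)·(-2.2) + (2.8)·(2.8) + (-0.2)·(-0.2)) / 4 = 30.8/4 = 7.7
  s[A,B] = ((-3.2)·(-2.2) + (2.8)·(0.8) + (-2.2)·(-3.2) + (2.8)·(2.8) + (-0.2)·(1.8)) / 4 = 23.8/4 = 5.95
  s[B,B] = ((-2.2)·(-2.2) + (0.8)·(0.8) + (-3.2)·(-3.2) + (2.8)·(2.8) + (1.8)·(1.8)) / 4 = 26.8/4 = 6.7
  Sample standard deviations s_i = √(s[i,i]):
  s(A) = √(7.7) = 2.7749
  s(B) = √(6.7) = 2.5884

Step 3 — r_{ij} = s_{ij} / (s_i · s_j):
  r[A,A] = 1 (diagonal).
  r[A,B] = 5.95 / (2.7749 · 2.5884) = 5.95 / 7.1826 = 0.8284
  r[B,B] = 1 (diagonal).

R is symmetric with unit diagonal. Assembling:

R = [[1, 0.8284],
 [0.8284, 1]]


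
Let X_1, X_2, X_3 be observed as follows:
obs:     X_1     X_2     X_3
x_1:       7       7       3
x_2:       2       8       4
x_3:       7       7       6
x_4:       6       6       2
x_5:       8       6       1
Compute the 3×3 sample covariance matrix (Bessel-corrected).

Step 1 — column means:
  mean(X_1) = (7 + 2 + 7 + 6 + 8) / 5 = 30/5 = 6
  mean(X_2) = (7 + 8 + 7 + 6 + 6) / 5 = 34/5 = 6.8
  mean(X_3) = (3 + 4 + 6 + 2 + 1) / 5 = 16/5 = 3.2

Step 2 — sample covariance S[i,j] = (1/(n-1)) · Σ_k (x_{k,i} - mean_i) · (x_{k,j} - mean_j), with n-1 = 4.
  S[X_1,X_1] = ((1)·(1) + (-4)·(-4) + (1)·(1) + (0)·(0) + (2)·(2)) / 4 = 22/4 = 5.5
  S[X_1,X_2] = ((1)·(0.2) + (-4)·(1.2) + (1)·(0.2) + (0)·(-0.8) + (2)·(-0.8)) / 4 = -6/4 = -1.5
  S[X_1,X_3] = ((1)·(-0.2) + (-4)·(0.8) + (1)·(2.8) + (0)·(-1.2) + (2)·(-2.2)) / 4 = -5/4 = -1.25
  S[X_2,X_2] = ((0.2)·(0.2) + (1.2)·(1.2) + (0.2)·(0.2) + (-0.8)·(-0.8) + (-0.8)·(-0.8)) / 4 = 2.8/4 = 0.7
  S[X_2,X_3] = ((0.2)·(-0.2) + (1.2)·(0.8) + (0.2)·(2.8) + (-0.8)·(-1.2) + (-0.8)·(-2.2)) / 4 = 4.2/4 = 1.05
  S[X_3,X_3] = ((-0.2)·(-0.2) + (0.8)·(0.8) + (2.8)·(2.8) + (-1.2)·(-1.2) + (-2.2)·(-2.2)) / 4 = 14.8/4 = 3.7

S is symmetric (S[j,i] = S[i,j]). Assembling:

S = [[5.5, -1.5, -1.25],
 [-1.5, 0.7, 1.05],
 [-1.25, 1.05, 3.7]]


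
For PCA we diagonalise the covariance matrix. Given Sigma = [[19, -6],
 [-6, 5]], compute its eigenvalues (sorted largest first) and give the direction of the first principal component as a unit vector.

Step 1 — characteristic polynomial of 2×2 Sigma:
  det(Sigma - λI) = λ² - trace · λ + det = 0.
  trace = 19 + 5 = 24, det = 19·5 - (-6)² = 59.
Step 2 — discriminant:
  Δ = trace² - 4·det = 576 - 236 = 340.
Step 3 — eigenvalues:
  λ = (trace ± √Δ)/2 = (24 ± 18.4391)/2,
  λ_1 = 21.2195,  λ_2 = 2.7805.

Step 4 — unit eigenvector for λ_1: solve (Sigma - λ_1 I)v = 0. First row:
  (19 - 21.2195)·v_x + (-6)·v_y = 0, i.e. (-2.2195)·v_x + (-6)·v_y = 0,
  so v ∝ (b, λ_1 - a) = (-6, 2.2195); multiply by -1 so the first entry is positive: u = (6, -2.2195).
  ||u|| = √((6)² + (-2.2195)²) = √(40.9264) ≈ 6.3974,
  v_1 = u/||u|| ≈ (0.9379, -0.3469) (||v_1|| = 1).

λ_1 = 21.2195,  λ_2 = 2.7805;  v_1 ≈ (0.9379, -0.3469)


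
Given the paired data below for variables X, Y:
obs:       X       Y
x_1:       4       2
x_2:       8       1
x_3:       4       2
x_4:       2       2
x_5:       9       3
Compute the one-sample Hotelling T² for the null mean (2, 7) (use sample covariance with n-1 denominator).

Step 1 — sample mean vector:
  mean(X) = (4 + 8 + 4 + 2 + 9) / 5 = 27/5 = 5.4
  mean(Y) = (2 + 1 + 2 + 2 + 3) / 5 = 10/5 = 2
  x̄ = (5.4, 2),  deviation x̄ - mu_0 = (5.4, 2) - (2, 7) = (3.4, -5).

Step 2 — sample covariance matrix, S[i,j] = (1/(n-1)) · Σ_k (x_{k,i} - mean_i) · (x_{k,j} - mean_j), divisor n-1 = 4:
  S[X,X] = ((-1.4)·(-1.4) + (2.6)·(2.6) + (-1.4)·(-1.4) + (-3.4)·(-3.4) + (3.6)·(3.6)) / 4 = 35.2/4 = 8.8
  S[X,Y] = ((-1.4)·(0) + (2.6)·(-1) + (-1.4)·(0) + (-3.4)·(0) + (3.6)·(1)) / 4 = 1/4 = 0.25
  S[Y,Y] = ((0)·(0) + (-1)·(-1) + (0)·(0) + (0)·(0) + (1)·(1)) / 4 = 2/4 = 0.5
  S = [[8.8, 0.25],
 [0.25, 0.5]].

Step 3 — invert S. det(S) = 8.8·0.5 - (0.25)² = 4.3375.
  S^{-1} = (1/det) · [[d, -b], [-b, a]] = [[0.1153, -0.0576],
 [-0.0576, 2.0288]].

Step 4 — quadratic form (x̄ - mu_0)^T · S^{-1} · (x̄ - mu_0):
  S^{-1} · (x̄ - mu_0) = (0.6801, -10.3401),
  (x̄ - mu_0)^T · [...] = (3.4)·(0.6801) + (-5)·(-10.3401) = 54.0127.

Step 5 — scale by n: T² = 5 · 54.0127 = 270.0634.

T² ≈ 270.0634


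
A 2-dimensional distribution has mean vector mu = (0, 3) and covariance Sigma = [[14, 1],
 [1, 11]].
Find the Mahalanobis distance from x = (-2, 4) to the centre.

Step 1 — centre the observation: (x - mu) = (-2, 1).

Step 2 — invert Sigma. det(Sigma) = 14·11 - (1)² = 153.
  Sigma^{-1} = (1/det) · [[d, -b], [-b, a]] = [[0.0719, -0.0065],
 [-0.0065, 0.0915]].

Step 3 — form the quadratic (x - mu)^T · Sigma^{-1} · (x - mu):
  Sigma^{-1} · (x - mu) = (-0.1503, 0.1046).
  (x - mu)^T · [Sigma^{-1} · (x - mu)] = (-2)·(-0.1503) + (1)·(0.1046) = 0.4052.

Step 4 — take square root: d = √(0.4052) ≈ 0.6366.

d(x, mu) = √(0.4052) ≈ 0.6366


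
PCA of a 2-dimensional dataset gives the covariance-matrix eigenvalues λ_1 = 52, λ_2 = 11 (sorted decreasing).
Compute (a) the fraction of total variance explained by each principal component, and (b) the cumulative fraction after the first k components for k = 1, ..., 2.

Step 1 — total variance = trace(Sigma) = Σ λ_i = 52 + 11 = 63.

Step 2 — fraction explained by component i = λ_i / Σ λ:
  PC1: 52/63 = 0.8254
  PC2: 11/63 = 0.1746

Step 3 — cumulative fraction after k components = (λ_1 + ... + λ_k) / Σ λ:
  k = 1: 52/63 = 0.8254
  k = 2: (52 + 11)/63 = 63/63 = 1

Summary (fraction, with percent):

explained: PC1 0.8254 (82.54%), PC2 0.1746 (17.46%);  cumulative: 0.8254, 1


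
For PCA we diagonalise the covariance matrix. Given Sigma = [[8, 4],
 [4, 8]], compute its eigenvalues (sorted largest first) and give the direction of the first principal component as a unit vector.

Step 1 — characteristic polynomial of 2×2 Sigma:
  det(Sigma - λI) = λ² - trace · λ + det = 0.
  trace = 8 + 8 = 16, det = 8·8 - (4)² = 48.
Step 2 — discriminant:
  Δ = trace² - 4·det = 256 - 192 = 64.
Step 3 — eigenvalues:
  λ = (trace ± √Δ)/2 = (16 ± 8)/2,
  λ_1 = 12,  λ_2 = 4.

Step 4 — unit eigenvector for λ_1: solve (Sigma - λ_1 I)v = 0. First row:
  (8 - 12)·v_x + (4)·v_y = 0, i.e. (-4)·v_x + (4)·v_y = 0,
  so v ∝ (b, λ_1 - a) = (4, 4) = u.
  ||u|| = √((4)² + (4)²) = √(32) ≈ 5.6569,
  v_1 = u/||u|| ≈ (0.7071, 0.7071) (||v_1|| = 1).

λ_1 = 12,  λ_2 = 4;  v_1 ≈ (0.7071, 0.7071)


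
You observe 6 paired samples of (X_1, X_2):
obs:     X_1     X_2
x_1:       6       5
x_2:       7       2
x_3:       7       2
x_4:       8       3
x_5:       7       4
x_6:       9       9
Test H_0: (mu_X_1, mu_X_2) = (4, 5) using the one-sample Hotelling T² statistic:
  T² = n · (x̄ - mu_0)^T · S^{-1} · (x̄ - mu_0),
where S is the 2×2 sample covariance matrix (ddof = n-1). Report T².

Step 1 — sample mean vector:
  mean(X_1) = (6 + 7 + 7 + 8 + 7 + 9) / 6 = 44/6 = 7.3333
  mean(X_2) = (5 + 2 + 2 + 3 + 4 + 9) / 6 = 25/6 = 4.1667
  x̄ = (7.3333, 4.1667),  deviation x̄ - mu_0 = (7.3333, 4.1667) - (4, 5) = (3.3333, -0.8333).

Step 2 — sample covariance matrix, S[i,j] = (1/(n-1)) · Σ_k (x_{k,i} - mean_i) · (x_{k,j} - mean_j), divisor n-1 = 5:
  S[X_1,X_1] = ((-1.3333)·(-1.3333) + (-0.3333)·(-0.3333) + (-0.3333)·(-0.3333) + (0.6667)·(0.6667) + (-0.3333)·(-0.3333) + (1.6667)·(1.6667)) / 5 = 5.3333/5 = 1.0667
  S[X_1,X_2] = ((-1.3333)·(0.8333) + (-0.3333)·(-2.1667) + (-0.3333)·(-2.1667) + (0.6667)·(-1.1667) + (-0.3333)·(-0.1667) + (1.6667)·(4.8333)) / 5 = 7.6667/5 = 1.5333
  S[X_2,X_2] = ((0.8333)·(0.8333) + (-2.1667)·(-2.1667) + (-2.1667)·(-2.1667) + (-1.1667)·(-1.1667) + (-0.1667)·(-0.1667) + (4.8333)·(4.8333)) / 5 = 34.8333/5 = 6.9667
  S = [[1.0667, 1.5333],
 [1.5333, 6.9667]].

Step 3 — invert S. det(S) = 1.0667·6.9667 - (1.5333)² = 5.08.
  S^{-1} = (1/det) · [[d, -b], [-b, a]] = [[1.3714, -0.3018],
 [-0.3018, 0.21]].

Step 4 — quadratic form (x̄ - mu_0)^T · S^{-1} · (x̄ - mu_0):
  S^{-1} · (x̄ - mu_0) = (4.8228, -1.1811),
  (x̄ - mu_0)^T · [...] = (3.3333)·(4.8228) + (-0.8333)·(-1.1811) = 17.0604.

Step 5 — scale by n: T² = 6 · 17.0604 = 102.3622.

T² ≈ 102.3622


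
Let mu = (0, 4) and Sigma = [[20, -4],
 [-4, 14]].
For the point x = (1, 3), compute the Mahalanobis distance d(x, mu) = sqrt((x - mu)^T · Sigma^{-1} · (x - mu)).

Step 1 — centre the observation: (x - mu) = (1, -1).

Step 2 — invert Sigma. det(Sigma) = 20·14 - (-4)² = 264.
  Sigma^{-1} = (1/det) · [[d, -b], [-b, a]] = [[0.053, 0.0152],
 [0.0152, 0.0758]].

Step 3 — form the quadratic (x - mu)^T · Sigma^{-1} · (x - mu):
  Sigma^{-1} · (x - mu) = (0.0379, -0.0606).
  (x - mu)^T · [Sigma^{-1} · (x - mu)] = (1)·(0.0379) + (-1)·(-0.0606) = 0.0985.

Step 4 — take square root: d = √(0.0985) ≈ 0.3138.

d(x, mu) = √(0.0985) ≈ 0.3138


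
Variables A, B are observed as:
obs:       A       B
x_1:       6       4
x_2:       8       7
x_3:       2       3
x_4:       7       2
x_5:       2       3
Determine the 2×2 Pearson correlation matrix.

Step 1 — column means:
  mean(A) = (6 + 8 + 2 + 7 + 2) / 5 = 25/5 = 5
  mean(B) = (4 + 7 + 3 + 2 + 3) / 5 = 19/5 = 3.8

Step 2 — sample variances and covariances s[i,j] = (1/(n-1)) · Σ_k (x_{k,i} - mean_i) · (x_{k,j} - mean_j), with n-1 = 4:
  s[A,A] = ((1)·(1) + (3)·(3) + (-3)·(-3) + (2)·(2) + (-3)·(-3)) / 4 = 32/4 = 8
  s[A,B] = ((1)·(0.2) + (3)·(3.2) + (-3)·(-0.8) + (2)·(-1.8) + (-3)·(-0.8)) / 4 = 11/4 = 2.75
  s[B,B] = ((0.2)·(0.2) + (3.2)·(3.2) + (-0.8)·(-0.8) + (-1.8)·(-1.8) + (-0.8)·(-0.8)) / 4 = 14.8/4 = 3.7
  Sample standard deviations s_i = √(s[i,i]):
  s(A) = √(8) = 2.8284
  s(B) = √(3.7) = 1.9235

Step 3 — r_{ij} = s_{ij} / (s_i · s_j):
  r[A,A] = 1 (diagonal).
  r[A,B] = 2.75 / (2.8284 · 1.9235) = 2.75 / 5.4406 = 0.5055
  r[B,B] = 1 (diagonal).

R is symmetric with unit diagonal. Assembling:

R = [[1, 0.5055],
 [0.5055, 1]]


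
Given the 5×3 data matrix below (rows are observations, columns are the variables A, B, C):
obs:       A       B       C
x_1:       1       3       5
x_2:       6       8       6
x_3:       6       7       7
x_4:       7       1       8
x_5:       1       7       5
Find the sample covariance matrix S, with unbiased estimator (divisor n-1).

Step 1 — column means:
  mean(A) = (1 + 6 + 6 + 7 + 1) / 5 = 21/5 = 4.2
  mean(B) = (3 + 8 + 7 + 1 + 7) / 5 = 26/5 = 5.2
  mean(C) = (5 + 6 + 7 + 8 + 5) / 5 = 31/5 = 6.2

Step 2 — sample covariance S[i,j] = (1/(n-1)) · Σ_k (x_{k,i} - mean_i) · (x_{k,j} - mean_j), with n-1 = 4.
  S[A,A] = ((-3.2)·(-3.2) + (1.8)·(1.8) + (1.8)·(1.8) + (2.8)·(2.8) + (-3.2)·(-3.2)) / 4 = 34.8/4 = 8.7
  S[A,B] = ((-3.2)·(-2.2) + (1.8)·(2.8) + (1.8)·(1.8) + (2.8)·(-4.2) + (-3.2)·(1.8)) / 4 = -2.2/4 = -0.55
  S[A,C] = ((-3.2)·(-1.2) + (1.8)·(-0.2) + (1.8)·(0.8) + (2.8)·(1.8) + (-3.2)·(-1.2)) / 4 = 13.8/4 = 3.45
  S[B,B] = ((-2.2)·(-2.2) + (2.8)·(2.8) + (1.8)·(1.8) + (-4.2)·(-4.2) + (1.8)·(1.8)) / 4 = 36.8/4 = 9.2
  S[B,C] = ((-2.2)·(-1.2) + (2.8)·(-0.2) + (1.8)·(0.8) + (-4.2)·(1.8) + (1.8)·(-1.2)) / 4 = -6.2/4 = -1.55
  S[C,C] = ((-1.2)·(-1.2) + (-0.2)·(-0.2) + (0.8)·(0.8) + (1.8)·(1.8) + (-1.2)·(-1.2)) / 4 = 6.8/4 = 1.7

S is symmetric (S[j,i] = S[i,j]). Assembling:

S = [[8.7, -0.55, 3.45],
 [-0.55, 9.2, -1.55],
 [3.45, -1.55, 1.7]]
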